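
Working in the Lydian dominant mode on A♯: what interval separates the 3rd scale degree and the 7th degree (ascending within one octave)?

diminished fifth

The scale runs A♯ B♯ C𝄪 D𝄪 E♯ F𝄪 G♯.
That puts C𝄪 below G♯.
From C𝄪 to G♯: 6 semitones over a fifth = diminished.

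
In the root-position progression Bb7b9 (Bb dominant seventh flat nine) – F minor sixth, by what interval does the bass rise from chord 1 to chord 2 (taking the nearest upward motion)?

The roots are Bb and F.
Bb up to F spans 5 letter names and 7 semitones — a perfect fifth.

perfect 5th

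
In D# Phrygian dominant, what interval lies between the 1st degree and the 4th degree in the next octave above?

perfect 11th

D# phrygian dominant: D# E F## G# A# B C#.
The 1st degree is D# and the degree 4 (up an octave) is G#.
From D# to G# is 17 semitones, exactly the perfect eleventh.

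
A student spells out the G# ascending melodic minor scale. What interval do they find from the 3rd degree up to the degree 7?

A5

G# melodic minor: G# A# B C# D# E# F##.
So we need the interval from B up to F##.
From B to F##: 8 semitones over a fifth = augmented.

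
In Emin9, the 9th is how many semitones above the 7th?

Em9: E, G, B, D, F#.
D to F# is a major third: 4 semitones.

4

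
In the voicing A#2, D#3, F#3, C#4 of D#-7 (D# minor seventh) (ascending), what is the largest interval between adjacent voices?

Adjacent intervals: A#2→D#3 = perfect fourth; D#3→F#3 = minor third; F#3→C#4 = perfect fifth.
The largest is F#3 to C#4, a perfect fifth (7 semitones).

perfect 5th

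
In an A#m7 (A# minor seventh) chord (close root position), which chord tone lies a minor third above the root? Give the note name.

The chord tones of A#-7 are A# C# E# G#.
The root is A#. A minor third above A# is C#.
C# is the chord's 3rd.

C#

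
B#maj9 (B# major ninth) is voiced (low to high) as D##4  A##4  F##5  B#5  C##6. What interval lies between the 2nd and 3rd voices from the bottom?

Those voices are A##4 and F##5.
From A## to F##: 8 semitones over a sixth = minor.

minor sixth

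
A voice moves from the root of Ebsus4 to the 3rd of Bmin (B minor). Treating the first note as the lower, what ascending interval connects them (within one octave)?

Ebsus4 has Eb as its root, and Bmin (B minor) has D as its 3rd.
From Eb to D is 11 semitones, exactly the major seventh.

M7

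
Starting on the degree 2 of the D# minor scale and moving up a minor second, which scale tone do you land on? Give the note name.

F#

The scale is D# E# F# G# A# B C#.
The degree 2 is E#; a minor second above that is F# — scale degree 3.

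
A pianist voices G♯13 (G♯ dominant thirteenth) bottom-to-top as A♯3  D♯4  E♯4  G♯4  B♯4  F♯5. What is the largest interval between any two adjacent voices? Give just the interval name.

diminished fifth

Adjacent intervals: A♯3→D♯4 = perfect fourth; D♯4→E♯4 = major second; E♯4→G♯4 = minor third; G♯4→B♯4 = major third; B♯4→F♯5 = diminished fifth.
The largest is B♯4 to F♯5, a diminished fifth (6 semitones).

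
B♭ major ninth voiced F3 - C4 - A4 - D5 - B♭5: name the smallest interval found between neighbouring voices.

Adjacent intervals: F3→C4 = perfect fifth; C4→A4 = major sixth; A4→D5 = perfect fourth; D5→B♭5 = minor sixth.
The smallest is A4 to D5, a perfect fourth (5 semitones).

perfect fourth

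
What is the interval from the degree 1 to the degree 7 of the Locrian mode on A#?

A# locrian: A# B C# D# E F# G#.
So we need the interval from A# up to G#.
A# up to G# is 10 semitones, a half step narrower than a major seventh, so the interval is minor.

minor 7th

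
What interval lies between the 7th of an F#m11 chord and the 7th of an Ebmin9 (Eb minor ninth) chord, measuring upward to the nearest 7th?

The 7th of F#m11 is E; the 7th of Ebmin9 (Eb minor ninth) is Db.
From E to Db: 9 semitones over a seventh = diminished.

d7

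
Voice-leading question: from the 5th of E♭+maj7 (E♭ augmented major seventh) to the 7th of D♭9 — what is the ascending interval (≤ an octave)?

The 5th of E♭+maj7 (E♭ augmented major seventh) is B; the 7th of D♭9 is C♭.
From B to C♭: 0 semitones over a second = diminished.

diminished second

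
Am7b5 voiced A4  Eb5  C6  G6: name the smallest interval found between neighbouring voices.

Adjacent intervals: A4→Eb5 = diminished fifth; Eb5→C6 = major sixth; C6→G6 = perfect fifth.
The smallest is A4 to Eb5, a diminished fifth (6 semitones).

diminished fifth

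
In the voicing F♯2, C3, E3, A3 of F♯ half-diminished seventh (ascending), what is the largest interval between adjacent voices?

Adjacent intervals: F♯2→C3 = diminished fifth; C3→E3 = major third; E3→A3 = perfect fourth.
The largest is F♯2 to C3, a diminished fifth (6 semitones).

d5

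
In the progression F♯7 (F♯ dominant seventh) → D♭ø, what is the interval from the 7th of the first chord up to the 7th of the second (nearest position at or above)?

diminished sixth

The 7th of F♯7 (F♯ dominant seventh) is E; the 7th of D♭ø is C♭.
From E to C♭: 7 semitones over a sixth = diminished.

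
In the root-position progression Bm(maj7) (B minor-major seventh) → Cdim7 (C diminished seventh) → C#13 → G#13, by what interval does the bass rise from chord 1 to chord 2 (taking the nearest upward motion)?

minor 2nd

The roots are B and C.
2 letter names make it a second; at 1 semitone (a half step narrower than major) the quality is minor.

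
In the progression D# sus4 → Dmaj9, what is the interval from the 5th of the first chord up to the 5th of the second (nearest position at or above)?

D# sus4 has A# as its 5th, and Dmaj9 has A as its 5th.
A# up to A is 11 semitones, a half step narrower than a perfect octave, so the interval is diminished.

diminished octave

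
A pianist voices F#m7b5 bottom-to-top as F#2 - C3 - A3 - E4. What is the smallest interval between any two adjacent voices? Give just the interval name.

Adjacent intervals: F#2→C3 = diminished fifth; C3→A3 = major sixth; A3→E4 = perfect fifth.
The smallest is F#2 to C3, a diminished fifth (6 semitones).

diminished 5th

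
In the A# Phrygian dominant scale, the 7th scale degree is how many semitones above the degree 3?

The scale is A# B C## D# E# F# G#.
C## up to G# is a diminished fifth — 6 semitones.

6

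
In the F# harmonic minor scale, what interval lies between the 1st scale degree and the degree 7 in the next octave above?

Spelling the F# harmonic minor scale: F# G# A B C# D E#.
That puts F# below E#.
F# up to E# spans 14 letter names and 23 semitones — a major fourteenth.

major fourteenth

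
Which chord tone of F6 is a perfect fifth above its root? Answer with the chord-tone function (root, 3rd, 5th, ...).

The chord tones of F major sixth are F–A–C–D.
The root is F. A perfect fifth above F is C.
C is the chord's 5th.

5th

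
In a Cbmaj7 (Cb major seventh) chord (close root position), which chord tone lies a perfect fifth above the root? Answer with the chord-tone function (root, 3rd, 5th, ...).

5th

Spelling the chord: Cb-Eb-Gb-Bb.
The root is Cb. A perfect fifth above Cb is Gb.
Gb is the chord's 5th.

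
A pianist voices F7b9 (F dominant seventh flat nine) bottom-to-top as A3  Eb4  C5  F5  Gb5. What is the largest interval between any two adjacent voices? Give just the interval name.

major sixth

Adjacent intervals: A3→Eb4 = diminished fifth; Eb4→C5 = major sixth; C5→F5 = perfect fourth; F5→Gb5 = minor second.
The largest is Eb4 to C5, a major sixth (9 semitones).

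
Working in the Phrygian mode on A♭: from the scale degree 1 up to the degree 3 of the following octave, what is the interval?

The scale runs A♭ B𝄫 C♭ D♭ E♭ F♭ G♭.
That puts A♭ below C♭.
A♭ up to C♭ is 15 semitones, a half step narrower than a major tenth, so the interval is minor.

minor tenth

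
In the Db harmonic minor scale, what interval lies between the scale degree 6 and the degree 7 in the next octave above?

augmented ninth

Spelling the Db harmonic minor scale: Db Eb Fb Gb Ab Bbb C.
So we need the interval from Bbb up to C.
9 letter names make it a ninth; at 15 semitones (a half step wider than major) the quality is augmented.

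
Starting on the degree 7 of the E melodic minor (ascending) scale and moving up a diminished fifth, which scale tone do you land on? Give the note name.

The scale is E F♯ G A B C♯ D♯.
The degree 7 is D♯; a diminished fifth above that is A — scale degree 4.

A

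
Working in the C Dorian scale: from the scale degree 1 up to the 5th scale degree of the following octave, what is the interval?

perfect 12th

The scale runs C D E♭ F G A B♭.
Scale degree 1 = C; scale degree 5 (up an octave) = G.
From C to G is 19 semitones, exactly the perfect twelfth.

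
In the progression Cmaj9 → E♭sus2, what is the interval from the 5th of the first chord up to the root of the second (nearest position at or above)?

Cmaj9 has G as its 5th, and E♭sus2 has E♭ as its root.
6 letter names make it a sixth; at 8 semitones (a half step narrower than major) the quality is minor.

minor sixth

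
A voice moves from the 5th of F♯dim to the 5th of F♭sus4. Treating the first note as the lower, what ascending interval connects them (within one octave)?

diminished 8th

F♯dim has C as its 5th, and F♭sus4 has C♭ as its 5th.
From C to C♭: 11 semitones over an octave = diminished.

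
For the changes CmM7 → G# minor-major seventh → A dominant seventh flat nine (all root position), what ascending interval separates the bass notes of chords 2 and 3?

minor 2nd

The roots are G# and A.
2 letter names make it a second; at 1 semitone (a half step narrower than major) the quality is minor.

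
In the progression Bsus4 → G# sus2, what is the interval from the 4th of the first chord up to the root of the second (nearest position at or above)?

The 4th of Bsus4 is E; the root of G# sus2 is G#.
Counting 3 letters and 4 half steps from E gives a major third.

major 3rd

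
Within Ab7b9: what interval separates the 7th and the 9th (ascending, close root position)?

Spelling the chord: Ab C Eb Gb Bbb.
That puts Gb below Bbb.
From Gb to Bbb: 3 semitones over a third = minor.

m3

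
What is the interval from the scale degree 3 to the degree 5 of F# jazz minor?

major 3rd

Spelling F# jazz minor: F# G# A B C# D# E#.
So we need the interval from A up to C#.
A up to C# spans 3 letter names and 4 semitones — a major third.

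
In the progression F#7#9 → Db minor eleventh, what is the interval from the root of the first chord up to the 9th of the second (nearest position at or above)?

diminished 7th

The root of F#7#9 is F#; the 9th of Db minor eleventh is Eb.
From F# to Eb: 9 semitones over a seventh = diminished.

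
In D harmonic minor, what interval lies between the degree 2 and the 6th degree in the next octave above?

The scale runs D E F G A B♭ C♯.
The degree 2 is E and the 6th scale degree (up an octave) is B♭.
E up to B♭ is 18 semitones, a half step narrower than a perfect twelfth, so the interval is diminished.

diminished 12th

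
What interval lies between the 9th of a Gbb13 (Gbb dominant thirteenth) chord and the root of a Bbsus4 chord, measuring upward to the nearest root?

Gbb13 (Gbb dominant thirteenth) has Abb as its 9th, and Bbsus4 has Bb as its root.
From Abb to Bb: 3 semitones over a second = augmented.

augmented 2nd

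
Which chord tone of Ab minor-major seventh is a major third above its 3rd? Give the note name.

Eb

The chord tones of AbmM7 (Ab minor-major seventh) are Ab-Cb-Eb-G.
The 3rd is Cb. A major third above Cb is Eb.
Eb is the chord's 5th.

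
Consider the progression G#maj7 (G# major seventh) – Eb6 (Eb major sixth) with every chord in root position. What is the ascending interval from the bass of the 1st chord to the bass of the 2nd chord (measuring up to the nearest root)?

diminished sixth

The roots are G# and Eb.
G# up to Eb is 7 semitones, a whole step narrower than a major sixth, so the interval is diminished.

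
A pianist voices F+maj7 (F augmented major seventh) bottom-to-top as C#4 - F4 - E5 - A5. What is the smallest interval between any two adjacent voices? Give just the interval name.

Adjacent intervals: C#4→F4 = diminished fourth; F4→E5 = major seventh; E5→A5 = perfect fourth.
The smallest is C#4 to F4, a diminished fourth (4 semitones).

diminished fourth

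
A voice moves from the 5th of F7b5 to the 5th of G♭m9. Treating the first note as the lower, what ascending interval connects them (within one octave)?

The 5th of F7b5 is C♭; the 5th of G♭m9 is D♭.
C♭ up to D♭ spans 2 letter names and 2 semitones — a major second.

major second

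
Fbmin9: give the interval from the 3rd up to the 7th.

P5

Fb minor ninth: Fb-Abb-Cb-Ebb-Gb.
So we need the interval from Abb up to Ebb.
Counting 5 letters and 7 half steps from Abb gives a perfect fifth.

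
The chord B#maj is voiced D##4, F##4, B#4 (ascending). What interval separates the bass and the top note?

minor sixth

The outer voices are D##4 and B#4.
From D## to B#: 8 semitones over a sixth = minor.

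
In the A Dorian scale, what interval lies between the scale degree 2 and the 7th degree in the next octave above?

A dorian: A B C D E F# G.
Scale degree 2 = B; 7th scale degree (up an octave) = G.
B up to G is 20 semitones, a half step narrower than a major thirteenth, so the interval is minor.

minor thirteenth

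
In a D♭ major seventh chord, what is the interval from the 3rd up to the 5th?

Spelling the chord: D♭-F-A♭-C.
The 3rd is F and the 5th is A♭.
From F to A♭: 3 semitones over a third = minor.

minor third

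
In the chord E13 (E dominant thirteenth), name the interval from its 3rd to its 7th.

Spelling the chord: E G♯ B D F♯ C♯.
So we need the interval from G♯ up to D.
5 letter names make it a fifth; at 6 semitones (a half step narrower than perfect) the quality is diminished.

diminished fifth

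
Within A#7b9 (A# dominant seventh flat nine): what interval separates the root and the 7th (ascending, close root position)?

minor seventh

A#7b9: A#-C##-E#-G#-B.
That puts A# below G#.
From A# to G#: 10 semitones over a seventh = minor.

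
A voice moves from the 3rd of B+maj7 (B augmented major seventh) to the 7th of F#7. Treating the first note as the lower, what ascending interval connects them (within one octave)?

B+maj7 (B augmented major seventh) has D# as its 3rd, and F#7 has E as its 7th.
From D# to E: 1 semitone over a second = minor.

m2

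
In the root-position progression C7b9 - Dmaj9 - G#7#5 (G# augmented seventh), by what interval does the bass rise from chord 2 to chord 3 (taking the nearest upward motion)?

augmented fourth

The roots are D and G#.
4 letter names make it a fourth; at 6 semitones (a half step wider than perfect) the quality is augmented.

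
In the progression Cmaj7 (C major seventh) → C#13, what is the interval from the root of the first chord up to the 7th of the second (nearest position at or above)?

The root of Cmaj7 (C major seventh) is C; the 7th of C#13 is B.
C up to B spans 7 letter names and 11 semitones — a major seventh.

major 7th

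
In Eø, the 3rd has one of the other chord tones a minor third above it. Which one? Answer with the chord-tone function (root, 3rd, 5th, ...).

5th

Spelling the chord: E–G–B♭–D.
The 3rd is G. A minor third above G is B♭.
B♭ is the chord's 5th.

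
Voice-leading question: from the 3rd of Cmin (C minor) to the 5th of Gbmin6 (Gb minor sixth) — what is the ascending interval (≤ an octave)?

Cmin (C minor) has Eb as its 3rd, and Gbmin6 (Gb minor sixth) has Db as its 5th.
Eb up to Db is 10 semitones, a half step narrower than a major seventh, so the interval is minor.

minor 7th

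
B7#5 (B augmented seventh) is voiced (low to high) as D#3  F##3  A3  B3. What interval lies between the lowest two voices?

Those voices are D#3 and F##3.
Counting 3 letters and 4 half steps from D# gives a major third.

major 3rd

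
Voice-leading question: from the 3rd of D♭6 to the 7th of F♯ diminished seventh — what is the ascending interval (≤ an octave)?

D♭6 has F as its 3rd, and F♯ diminished seventh has E♭ as its 7th.
F up to E♭ is 10 semitones, a half step narrower than a major seventh, so the interval is minor.

minor seventh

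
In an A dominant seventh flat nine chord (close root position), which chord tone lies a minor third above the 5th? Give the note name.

The chord tones of A7b9 are A–C#–E–G–Bb.
The 5th is E. A minor third above E is G.
G is the chord's 7th.

G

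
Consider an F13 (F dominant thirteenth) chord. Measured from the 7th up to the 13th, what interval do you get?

The chord tones of F dominant thirteenth are F, A, C, Eb, G, D.
That puts Eb below D.
Counting 7 letters and 11 half steps from Eb gives a major seventh.

major seventh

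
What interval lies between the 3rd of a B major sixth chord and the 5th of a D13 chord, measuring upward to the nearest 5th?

The 3rd of B major sixth is D#; the 5th of D13 is A.
5 letter names make it a fifth; at 6 semitones (a half step narrower than perfect) the quality is diminished.

diminished 5th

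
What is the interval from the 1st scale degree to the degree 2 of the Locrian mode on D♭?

D♭ locrian: D♭ E𝄫 F♭ G♭ A𝄫 B𝄫 C♭.
That puts D♭ below E𝄫.
From D♭ to E𝄫: 1 semitone over a second = minor.

minor 2nd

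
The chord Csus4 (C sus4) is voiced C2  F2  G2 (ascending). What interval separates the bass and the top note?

The outer voices are C2 and G2.
C up to G spans 5 letter names and 7 semitones — a perfect fifth.

perfect fifth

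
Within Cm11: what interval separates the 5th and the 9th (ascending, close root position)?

C minor eleventh is spelled C Eb G Bb D F.
So we need the interval from G up to D.
G up to D spans 5 letter names and 7 semitones — a perfect fifth.

P5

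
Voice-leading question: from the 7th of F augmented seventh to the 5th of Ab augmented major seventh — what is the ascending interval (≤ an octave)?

The 7th of F augmented seventh is Eb; the 5th of Ab augmented major seventh is E.
From Eb to E: 1 semitone over a unison = augmented.

augmented 1st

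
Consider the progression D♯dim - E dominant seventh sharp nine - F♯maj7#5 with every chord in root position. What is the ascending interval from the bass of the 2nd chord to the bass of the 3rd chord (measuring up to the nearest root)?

major 2nd

The roots are E and F♯.
From E to F♯ is 2 semitones, exactly the major second.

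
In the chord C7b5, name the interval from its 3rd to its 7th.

d5

Spelling the chord: C, E, G♭, B♭.
3rd = E; 7th = B♭.
5 letter names make it a fifth; at 6 semitones (a half step narrower than perfect) the quality is diminished.
This 3–7 tritone is the characteristic tension at the heart of the dominant sound.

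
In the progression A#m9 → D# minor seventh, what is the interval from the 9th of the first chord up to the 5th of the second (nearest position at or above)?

minor seventh

The 9th of A#m9 is B#; the 5th of D# minor seventh is A#.
B# up to A# is 10 semitones, a half step narrower than a major seventh, so the interval is minor.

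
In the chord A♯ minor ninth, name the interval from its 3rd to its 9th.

A♯ minor ninth: A♯ C♯ E♯ G♯ B♯.
That puts C♯ below B♯.
C♯ up to B♯ spans 7 letter names and 11 semitones — a major seventh.

major seventh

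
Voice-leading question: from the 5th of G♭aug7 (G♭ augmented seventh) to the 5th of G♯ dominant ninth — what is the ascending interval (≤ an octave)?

G♭aug7 (G♭ augmented seventh) has D as its 5th, and G♯ dominant ninth has D♯ as its 5th.
D up to D♯ is 1 semitone, a half step wider than a perfect unison, so the interval is augmented.

A1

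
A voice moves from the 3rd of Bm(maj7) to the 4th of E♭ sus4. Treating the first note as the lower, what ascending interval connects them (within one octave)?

Bm(maj7) has D as its 3rd, and E♭ sus4 has A♭ as its 4th.
5 letter names make it a fifth; at 6 semitones (a half step narrower than perfect) the quality is diminished.

diminished fifth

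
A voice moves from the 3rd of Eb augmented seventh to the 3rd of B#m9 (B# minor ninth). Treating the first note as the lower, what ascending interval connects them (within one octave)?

Eb augmented seventh has G as its 3rd, and B#m9 (B# minor ninth) has D# as its 3rd.
From G to D#: 8 semitones over a fifth = augmented.

augmented 5th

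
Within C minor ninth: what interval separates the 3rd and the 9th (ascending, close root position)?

major seventh

C minor ninth: C Eb G Bb D.
The 3rd is Eb and the 9th is D.
Eb up to D spans 7 letter names and 11 semitones — a major seventh.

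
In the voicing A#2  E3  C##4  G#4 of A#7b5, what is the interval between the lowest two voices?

Those voices are A#2 and E3.
A# up to E is 6 semitones, a half step narrower than a perfect fifth, so the interval is diminished.

d5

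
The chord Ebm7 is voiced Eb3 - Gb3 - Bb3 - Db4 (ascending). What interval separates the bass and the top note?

m7

The outer voices are Eb3 and Db4.
7 letter names make it a seventh; at 10 semitones (a half step narrower than major) the quality is minor.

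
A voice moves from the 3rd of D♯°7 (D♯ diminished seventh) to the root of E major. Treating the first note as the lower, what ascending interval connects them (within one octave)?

m7

The 3rd of D♯°7 (D♯ diminished seventh) is F♯; the root of E major is E.
7 letter names make it a seventh; at 10 semitones (a half step narrower than major) the quality is minor.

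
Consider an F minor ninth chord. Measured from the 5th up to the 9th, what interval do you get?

perfect 5th

Fm9 (F minor ninth) is spelled F-Ab-C-Eb-G.
So we need the interval from C up to G.
From C to G is 7 semitones, exactly the perfect fifth.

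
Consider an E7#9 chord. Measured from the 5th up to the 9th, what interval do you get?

E7#9 (E dominant seventh sharp nine): E–G#–B–D–F##.
So we need the interval from B up to F##.
5 letter names make it a fifth; at 8 semitones (a half step wider than perfect) the quality is augmented.

augmented 5th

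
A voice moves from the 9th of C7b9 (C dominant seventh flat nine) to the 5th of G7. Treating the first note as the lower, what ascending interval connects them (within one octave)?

The 9th of C7b9 (C dominant seventh flat nine) is Db; the 5th of G7 is D.
From Db to D: 1 semitone over a unison = augmented.

A1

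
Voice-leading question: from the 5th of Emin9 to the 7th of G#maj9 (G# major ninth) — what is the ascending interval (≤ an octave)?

The 5th of Emin9 is B; the 7th of G#maj9 (G# major ninth) is F##.
From B to F##: 8 semitones over a fifth = augmented.

augmented fifth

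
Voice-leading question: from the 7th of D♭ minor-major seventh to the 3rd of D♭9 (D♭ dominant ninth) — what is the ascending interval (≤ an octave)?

The 7th of D♭ minor-major seventh is C; the 3rd of D♭9 (D♭ dominant ninth) is F.
Counting 4 letters and 5 half steps from C gives a perfect fourth.

perfect fourth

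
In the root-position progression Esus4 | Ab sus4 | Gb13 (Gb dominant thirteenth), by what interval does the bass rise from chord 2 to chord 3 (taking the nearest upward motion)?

m7

The roots are Ab and Gb.
7 letter names make it a seventh; at 10 semitones (a half step narrower than major) the quality is minor.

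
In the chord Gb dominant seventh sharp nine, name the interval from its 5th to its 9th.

The chord tones of Gb7#9 are Gb–Bb–Db–Fb–A.
That puts Db below A.
From Db to A: 8 semitones over a fifth = augmented.

augmented fifth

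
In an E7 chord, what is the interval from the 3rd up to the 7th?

diminished 5th

Spelling the chord: E, G#, B, D.
So we need the interval from G# up to D.
G# up to D is 6 semitones, a half step narrower than a perfect fifth, so the interval is diminished.
This 3–7 tritone is the characteristic tension at the heart of the dominant sound.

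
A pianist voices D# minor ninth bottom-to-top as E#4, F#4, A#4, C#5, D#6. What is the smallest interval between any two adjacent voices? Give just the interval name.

Adjacent intervals: E#4→F#4 = minor second; F#4→A#4 = major third; A#4→C#5 = minor third; C#5→D#6 = major ninth.
The smallest is E#4 to F#4, a minor second (1 semitone).

minor second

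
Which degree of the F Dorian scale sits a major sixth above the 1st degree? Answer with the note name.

D

The scale is F G A♭ B♭ C D E♭.
The 1st degree is F; a major sixth above that is D — scale degree 6.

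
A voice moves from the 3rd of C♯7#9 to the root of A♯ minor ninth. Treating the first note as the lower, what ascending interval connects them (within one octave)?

perfect fourth

C♯7#9 has E♯ as its 3rd, and A♯ minor ninth has A♯ as its root.
E♯ up to A♯ spans 4 letter names and 5 semitones — a perfect fourth.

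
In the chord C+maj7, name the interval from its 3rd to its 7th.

C+maj7 is spelled C–E–G#–B.
3rd = E; 7th = B.
From E to B is 7 semitones, exactly the perfect fifth.

perfect 5th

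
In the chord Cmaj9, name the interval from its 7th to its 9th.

C major ninth: C–E–G–B–D.
7th = B; 9th = D.
B up to D is 3 semitones, a half step narrower than a major third, so the interval is minor.

minor 3rd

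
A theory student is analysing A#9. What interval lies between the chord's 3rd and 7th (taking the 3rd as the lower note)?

d5

A#9 (A# dominant ninth): A# C## E# G# B#.
The 3rd is C## and the 7th is G#.
5 letter names make it a fifth; at 6 semitones (a half step narrower than perfect) the quality is diminished.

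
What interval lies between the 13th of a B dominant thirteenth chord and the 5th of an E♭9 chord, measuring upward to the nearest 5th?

The 13th of B dominant thirteenth is G♯; the 5th of E♭9 is B♭.
From G♯ to B♭: 2 semitones over a third = diminished.

diminished third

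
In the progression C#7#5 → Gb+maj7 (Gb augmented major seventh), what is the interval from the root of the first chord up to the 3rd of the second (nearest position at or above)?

d7

The root of C#7#5 is C#; the 3rd of Gb+maj7 (Gb augmented major seventh) is Bb.
From C# to Bb: 9 semitones over a seventh = diminished.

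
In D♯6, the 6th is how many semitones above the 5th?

2

Spelling the chord: D♯ F𝄪 A♯ B♯.
A♯ to B♯ is a major second: 2 semitones.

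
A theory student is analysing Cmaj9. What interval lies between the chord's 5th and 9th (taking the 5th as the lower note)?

perfect fifth

The chord tones of Cmaj9 (C major ninth) are C E G B D.
That puts G below D.
From G to D is 7 semitones, exactly the perfect fifth.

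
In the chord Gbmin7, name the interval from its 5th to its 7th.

minor 3rd

The chord tones of Gb-7 are Gb, Bbb, Db, Fb.
5th = Db; 7th = Fb.
3 letter names make it a third; at 3 semitones (a half step narrower than major) the quality is minor.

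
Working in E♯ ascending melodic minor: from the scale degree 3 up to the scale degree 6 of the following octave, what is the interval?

E♯ melodic minor: E♯ F𝄪 G♯ A♯ B♯ C𝄪 D𝄪.
Scale degree 3 = G♯; scale degree 6 (up an octave) = C𝄪.
G♯ up to C𝄪 is 18 semitones, a half step wider than a perfect eleventh, so the interval is augmented.

augmented 11th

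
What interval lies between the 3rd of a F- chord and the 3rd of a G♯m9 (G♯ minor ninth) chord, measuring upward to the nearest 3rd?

F- has A♭ as its 3rd, and G♯m9 (G♯ minor ninth) has B as its 3rd.
A♭ up to B is 3 semitones, a half step wider than a major second, so the interval is augmented.

augmented second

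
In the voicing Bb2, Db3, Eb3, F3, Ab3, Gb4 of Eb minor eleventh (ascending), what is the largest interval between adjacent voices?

Adjacent intervals: Bb2→Db3 = minor third; Db3→Eb3 = major second; Eb3→F3 = major second; F3→Ab3 = minor third; Ab3→Gb4 = minor seventh.
The largest is Ab3 to Gb4, a minor seventh (10 semitones).

m7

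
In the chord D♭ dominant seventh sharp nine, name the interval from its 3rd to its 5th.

D♭ dominant seventh sharp nine is spelled D♭–F–A♭–C♭–E.
So we need the interval from F up to A♭.
3 letter names make it a third; at 3 semitones (a half step narrower than major) the quality is minor.

minor 3rd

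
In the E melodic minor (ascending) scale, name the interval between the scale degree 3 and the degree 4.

E melodic minor: E F# G A B C# D#.
That puts G below A.
G up to A spans 2 letter names and 2 semitones — a major second.

major second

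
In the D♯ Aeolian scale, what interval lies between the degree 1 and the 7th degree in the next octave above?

minor 14th

The scale runs D♯ E♯ F♯ G♯ A♯ B C♯.
Degree 1 = D♯; degree 7 (up an octave) = C♯.
14 letter names make it a fourteenth; at 22 semitones (a half step narrower than major) the quality is minor.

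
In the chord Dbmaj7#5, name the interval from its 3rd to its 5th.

major third

Spelling the chord: Db–F–A–C.
The 3rd is F and the 5th is A.
From F to A is 4 semitones, exactly the major third.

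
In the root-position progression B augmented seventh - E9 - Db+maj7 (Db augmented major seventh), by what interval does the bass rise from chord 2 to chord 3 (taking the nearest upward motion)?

d7

The roots are E and Db.
E up to Db is 9 semitones, a whole step narrower than a major seventh, so the interval is diminished.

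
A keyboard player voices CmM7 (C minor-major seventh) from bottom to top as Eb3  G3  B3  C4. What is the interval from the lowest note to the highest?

major sixth

The outer voices are Eb3 and C4.
Eb up to C spans 6 letter names and 9 semitones — a major sixth.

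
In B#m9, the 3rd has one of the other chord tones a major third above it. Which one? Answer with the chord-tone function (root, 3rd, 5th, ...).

The chord tones of B#min9 (B# minor ninth) are B# D# F## A# C##.
The 3rd is D#. A major third above D# is F##.
F## is the chord's 5th.

5th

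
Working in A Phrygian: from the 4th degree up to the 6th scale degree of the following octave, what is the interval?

Spelling A Phrygian: A B♭ C D E F G.
That puts D below F.
From D to F: 15 semitones over a tenth = minor.

m10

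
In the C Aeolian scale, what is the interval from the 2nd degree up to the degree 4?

minor 3rd

The scale runs C D E♭ F G A♭ B♭.
2nd degree = D; scale degree 4 = F.
From D to F: 3 semitones over a third = minor.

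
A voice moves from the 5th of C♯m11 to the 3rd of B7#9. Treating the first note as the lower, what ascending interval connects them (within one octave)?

C♯m11 has G♯ as its 5th, and B7#9 has D♯ as its 3rd.
Counting 5 letters and 7 half steps from G♯ gives a perfect fifth.

perfect fifth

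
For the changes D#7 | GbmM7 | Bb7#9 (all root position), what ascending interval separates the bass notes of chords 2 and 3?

The roots are Gb and Bb.
Gb up to Bb spans 3 letter names and 4 semitones — a major third.

major third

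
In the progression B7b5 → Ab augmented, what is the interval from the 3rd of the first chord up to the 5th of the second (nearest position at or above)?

m2

The 3rd of B7b5 is D#; the 5th of Ab augmented is E.
From D# to E: 1 semitone over a second = minor.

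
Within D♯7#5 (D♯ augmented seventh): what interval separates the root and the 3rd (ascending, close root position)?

D♯aug7 is spelled D♯-F𝄪-A𝄪-C♯.
The root is D♯ and the 3rd is F𝄪.
D♯ up to F𝄪 spans 3 letter names and 4 semitones — a major third.

major third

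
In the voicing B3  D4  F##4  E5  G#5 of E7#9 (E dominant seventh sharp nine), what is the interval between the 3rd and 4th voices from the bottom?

d7

Those voices are F##4 and E5.
F## up to E is 9 semitones, a whole step narrower than a major seventh, so the interval is diminished.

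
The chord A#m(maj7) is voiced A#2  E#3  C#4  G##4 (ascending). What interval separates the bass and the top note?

M14

The outer voices are A#2 and G##4.
Counting 14 letters and 23 half steps from A# gives a major fourteenth.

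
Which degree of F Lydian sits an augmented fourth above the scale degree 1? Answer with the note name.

The scale is F G A B C D E.
The scale degree 1 is F; an augmented fourth above that is B — scale degree 4.

B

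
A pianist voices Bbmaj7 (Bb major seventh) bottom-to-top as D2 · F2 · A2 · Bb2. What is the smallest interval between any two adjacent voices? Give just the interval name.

Adjacent intervals: D2→F2 = minor third; F2→A2 = major third; A2→Bb2 = minor second.
The smallest is A2 to Bb2, a minor second (1 semitone).

minor 2nd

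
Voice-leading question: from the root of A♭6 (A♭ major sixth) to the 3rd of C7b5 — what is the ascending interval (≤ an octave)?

A♭6 (A♭ major sixth) has A♭ as its root, and C7b5 has E as its 3rd.
From A♭ to E: 8 semitones over a fifth = augmented.

augmented fifth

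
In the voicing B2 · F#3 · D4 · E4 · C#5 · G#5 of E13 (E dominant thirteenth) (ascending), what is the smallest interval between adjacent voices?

Adjacent intervals: B2→F#3 = perfect fifth; F#3→D4 = minor sixth; D4→E4 = major second; E4→C#5 = major sixth; C#5→G#5 = perfect fifth.
The smallest is D4 to E4, a major second (2 semitones).

major second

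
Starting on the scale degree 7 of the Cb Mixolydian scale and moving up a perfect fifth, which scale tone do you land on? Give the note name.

Fb

The scale is Cb Db Eb Fb Gb Ab Bbb.
The scale degree 7 is Bbb; a perfect fifth above that is Fb — scale degree 4.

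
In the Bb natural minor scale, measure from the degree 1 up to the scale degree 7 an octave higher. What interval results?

Spelling the Bb natural minor scale: Bb C Db Eb F Gb Ab.
That puts Bb below Ab.
Bb up to Ab is 22 semitones, a half step narrower than a major fourteenth, so the interval is minor.

minor 14th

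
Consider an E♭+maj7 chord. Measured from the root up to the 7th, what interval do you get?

Spelling the chord: E♭ G B D.
So we need the interval from E♭ up to D.
E♭ up to D spans 7 letter names and 11 semitones — a major seventh.

major 7th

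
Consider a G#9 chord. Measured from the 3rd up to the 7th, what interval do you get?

Spelling the chord: G#, B#, D#, F#, A#.
3rd = B#; 7th = F#.
B# up to F# is 6 semitones, a half step narrower than a perfect fifth, so the interval is diminished.

diminished 5th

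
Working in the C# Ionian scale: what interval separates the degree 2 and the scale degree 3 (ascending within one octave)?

Spelling the C# Ionian scale: C# D# E# F# G# A# B#.
Degree 2 = D#; 3rd scale degree = E#.
Counting 2 letters and 2 half steps from D# gives a major second.

major second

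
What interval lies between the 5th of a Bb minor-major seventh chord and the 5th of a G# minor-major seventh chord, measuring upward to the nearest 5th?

The 5th of Bb minor-major seventh is F; the 5th of G# minor-major seventh is D#.
F up to D# is 10 semitones, a half step wider than a major sixth, so the interval is augmented.

augmented 6th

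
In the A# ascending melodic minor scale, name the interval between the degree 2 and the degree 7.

major sixth

A# melodic minor: A# B# C# D# E# F## G##.
Degree 2 = B#; 7th degree = G##.
Counting 6 letters and 9 half steps from B# gives a major sixth.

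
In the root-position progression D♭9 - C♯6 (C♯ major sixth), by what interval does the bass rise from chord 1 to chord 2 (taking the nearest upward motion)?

augmented seventh

The roots are D♭ and C♯.
D♭ up to C♯ is 12 semitones, a half step wider than a major seventh, so the interval is augmented.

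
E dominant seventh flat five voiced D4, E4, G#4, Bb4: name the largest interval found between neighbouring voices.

Adjacent intervals: D4→E4 = major second; E4→G#4 = major third; G#4→Bb4 = diminished third.
The largest is E4 to G#4, a major third (4 semitones).

M3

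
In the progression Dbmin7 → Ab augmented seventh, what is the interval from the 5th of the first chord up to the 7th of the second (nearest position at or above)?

Dbmin7 has Ab as its 5th, and Ab augmented seventh has Gb as its 7th.
7 letter names make it a seventh; at 10 semitones (a half step narrower than major) the quality is minor.

minor seventh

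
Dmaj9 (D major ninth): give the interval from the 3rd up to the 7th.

perfect fifth

Dmaj9 (D major ninth): D F♯ A C♯ E.
3rd = F♯; 7th = C♯.
Counting 5 letters and 7 half steps from F♯ gives a perfect fifth.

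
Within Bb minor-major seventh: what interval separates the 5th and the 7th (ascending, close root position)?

major third

Bbm(maj7): Bb–Db–F–A.
That puts F below A.
From F to A is 4 semitones, exactly the major third.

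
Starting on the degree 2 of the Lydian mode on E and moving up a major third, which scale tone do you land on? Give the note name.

A#

The scale is E F♯ G♯ A♯ B C♯ D♯.
The degree 2 is F♯; a major third above that is A♯ — scale degree 4.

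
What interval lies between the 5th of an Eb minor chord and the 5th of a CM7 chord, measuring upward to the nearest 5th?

Eb minor has Bb as its 5th, and CM7 has G as its 5th.
Bb up to G spans 6 letter names and 9 semitones — a major sixth.

M6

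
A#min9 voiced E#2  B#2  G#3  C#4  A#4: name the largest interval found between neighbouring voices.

major sixth

Adjacent intervals: E#2→B#2 = perfect fifth; B#2→G#3 = minor sixth; G#3→C#4 = perfect fourth; C#4→A#4 = major sixth.
The largest is C#4 to A#4, a major sixth (9 semitones).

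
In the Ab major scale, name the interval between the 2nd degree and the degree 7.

major 6th

Ab major: Ab Bb C Db Eb F G.
2nd degree = Bb; 7th degree = G.
Bb up to G spans 6 letter names and 9 semitones — a major sixth.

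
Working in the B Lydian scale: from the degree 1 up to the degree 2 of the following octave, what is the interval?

The scale runs B C# D# E# F# G# A#.
Degree 1 = B; 2nd scale degree (up an octave) = C#.
Counting 9 letters and 14 half steps from B gives a major ninth.

major 9th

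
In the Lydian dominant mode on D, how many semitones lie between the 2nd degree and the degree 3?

2

The scale is D E F# G# A B C.
E up to F# is a major second — 2 semitones.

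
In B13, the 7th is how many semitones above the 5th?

3

B dominant thirteenth is spelled B–D#–F#–A–C#–G#.
F# to A is a minor third: 3 semitones.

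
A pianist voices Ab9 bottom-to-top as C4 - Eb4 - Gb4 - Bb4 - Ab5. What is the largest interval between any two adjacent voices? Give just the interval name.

Adjacent intervals: C4→Eb4 = minor third; Eb4→Gb4 = minor third; Gb4→Bb4 = major third; Bb4→Ab5 = minor seventh.
The largest is Bb4 to Ab5, a minor seventh (10 semitones).

minor 7th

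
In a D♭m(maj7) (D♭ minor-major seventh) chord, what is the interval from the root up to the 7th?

D♭mM7 (D♭ minor-major seventh): D♭-F♭-A♭-C.
The root is D♭ and the 7th is C.
Counting 7 letters and 11 half steps from D♭ gives a major seventh.

major seventh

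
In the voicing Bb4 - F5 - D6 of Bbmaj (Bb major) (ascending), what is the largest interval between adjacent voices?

Adjacent intervals: Bb4→F5 = perfect fifth; F5→D6 = major sixth.
The largest is F5 to D6, a major sixth (9 semitones).

major sixth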